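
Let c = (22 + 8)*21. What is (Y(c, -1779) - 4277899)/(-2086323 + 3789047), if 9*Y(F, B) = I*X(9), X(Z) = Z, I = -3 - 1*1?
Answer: -4277903/1702724 ≈ -2.5124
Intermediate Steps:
I = -4 (I = -3 - 1 = -4)
c = 630 (c = 30*21 = 630)
Y(F, B) = -4 (Y(F, B) = (-4*9)/9 = (⅑)*(-36) = -4)
(Y(c, -1779) - 4277899)/(-2086323 + 3789047) = (-4 - 4277899)/(-2086323 + 3789047) = -4277903/1702724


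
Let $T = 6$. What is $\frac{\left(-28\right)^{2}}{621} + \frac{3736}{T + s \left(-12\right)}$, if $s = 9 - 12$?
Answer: $\frac{392164}{4347} \approx 90.215$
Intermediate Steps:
$s = -3$ ($s = 9 - 12 = -3$)
$\frac{\left(-28\right)^{2}}{621} + \frac{3736}{T + s \left(-12\right)} = \frac{\left(-28\right)^{2}}{621} + \frac{3736}{6 - -36} = 784 \cdot \frac{1}{621} + \frac{3736}{6 + 36} = \frac{784}{621} + \frac{3736}{42} = \frac{784}{621} + 3736 \cdot \frac{1}{42} = \frac{784}{621} + \frac{1868}{21} = \frac{392164}{4347}$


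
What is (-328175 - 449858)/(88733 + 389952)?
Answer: -778033/478685 ≈ -1.6254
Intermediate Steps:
(-328175 - 449858)/(88733 + 389952) = -778033/478685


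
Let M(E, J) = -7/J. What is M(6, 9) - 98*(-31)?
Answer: 27335/9 ≈ 3037.2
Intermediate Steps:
M(6, 9) - 98*(-31) = -7/9 - 98*(-31) = -7*⅑ + 3038 = -7/9 + 3038 = 27335/9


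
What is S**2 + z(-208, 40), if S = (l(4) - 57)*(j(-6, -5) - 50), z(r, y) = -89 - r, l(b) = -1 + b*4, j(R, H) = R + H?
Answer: 6563963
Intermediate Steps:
j(R, H) = H + R
l(b) = -1 + 4*b
S = 2562 (S = ((-1 + 4*4) - 57)*((-5 - 6) - 50) = ((-1 + 16) - 57)*(-11 - 50) = (15 - 57)*(-61) = -42*(-61) = 2562)
S**2 + z(-208, 40) = 2562**2 + (-89 - 1*(-208)) = 6563844 + (-89 + 208) = 6563844 + 119 = 6563963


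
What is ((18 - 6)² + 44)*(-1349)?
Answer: -253612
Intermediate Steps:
((18 - 6)² + 44)*(-1349) = (12² + 44)*(-1349) = (144 + 44)*(-1349) = 188*(-1349) = -253612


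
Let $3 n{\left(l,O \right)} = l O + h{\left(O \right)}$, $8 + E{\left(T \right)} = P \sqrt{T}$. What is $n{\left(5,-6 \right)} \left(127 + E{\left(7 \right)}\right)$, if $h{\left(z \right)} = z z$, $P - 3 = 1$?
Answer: $238 + 8 \sqrt{7} \approx 259.17$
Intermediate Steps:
$P = 4$ ($P = 3 + 1 = 4$)
$h{\left(z \right)} = z^{2}$
$E{\left(T \right)} = -8 + 4 \sqrt{T}$
$n{\left(l,O \right)} = \frac{O^{2}}{3} + \frac{O l}{3}$ ($n{\left(l,O \right)} = \frac{l O + O^{2}}{3} = \frac{O l + O^{2}}{3} = \frac{O^{2} + O l}{3} = \frac{O^{2}}{3} + \frac{O l}{3}$)
$n{\left(5,-6 \right)} \left(127 + E{\left(7 \right)}\right) = \frac{1}{3} \left(-6\right) \left(-6 + 5\right) \left(127 - \left(8 - 4 \sqrt{7}\right)\right) = \frac{1}{3} \left(-6\right) \left(-1\right) \left(119 + 4 \sqrt{7}\right) = 2 \left(119 + 4 \sqrt{7}\right) = 238 + 8 \sqrt{7}$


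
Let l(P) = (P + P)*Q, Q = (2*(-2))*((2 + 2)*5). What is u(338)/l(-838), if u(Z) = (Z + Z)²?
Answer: 28561/8380 ≈ 3.4082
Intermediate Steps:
Q = -80 (Q = -16*5 = -4*20 = -80)
l(P) = -160*P (l(P) = (P + P)*(-80) = (2*P)*(-80) = -160*P)
u(Z) = 4*Z² (u(Z) = (2*Z)² = 4*Z²)
u(338)/l(-838) = (4*338²)/((-160*(-838))) = (4*114244)/134080 = 456976*(1/134080) = 28561/8380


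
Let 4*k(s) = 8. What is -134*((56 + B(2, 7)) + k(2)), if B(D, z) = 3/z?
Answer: -54806/7 ≈ -7829.4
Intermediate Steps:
k(s) = 2 (k(s) = (¼)*8 = 2)
-134*((56 + B(2, 7)) + k(2)) = -134*((56 + 3/7) + 2) = -134*(395/7 + 2) = -134*409/7 = -54806/7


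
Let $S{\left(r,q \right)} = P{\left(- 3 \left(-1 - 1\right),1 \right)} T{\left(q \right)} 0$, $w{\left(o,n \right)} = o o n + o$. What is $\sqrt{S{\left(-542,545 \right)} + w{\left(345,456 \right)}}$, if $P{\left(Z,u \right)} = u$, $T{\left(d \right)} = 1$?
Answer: $\sqrt{54275745} \approx 7367.2$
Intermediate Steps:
$w{\left(o,n \right)} = o + n o^{2}$ ($w{\left(o,n \right)} = o^{2} n + o = n o^{2} + o = o + n o^{2}$)
$S{\left(r,q \right)} = 0$ ($S{\left(r,q \right)} = 1 \cdot 1 \cdot 0 = 1 \cdot 0 = 0$)
$\sqrt{S{\left(-542,545 \right)} + w{\left(345,456 \right)}} = \sqrt{0 + 345 \left(1 + 456 \cdot 345\right)} = \sqrt{0 + 345 \left(1 + 157320\right)} = \sqrt{0 + 345 \cdot 157321} = \sqrt{0 + 54275745} = \sqrt{54275745}$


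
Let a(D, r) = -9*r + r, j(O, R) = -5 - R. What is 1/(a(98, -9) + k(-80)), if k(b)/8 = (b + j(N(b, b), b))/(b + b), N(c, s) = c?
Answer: 4/289 ≈ 0.013841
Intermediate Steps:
k(b) = -20/b (k(b) = 8*((b + (-5 - b))/(b + b)) = 8*(-5*1/(2*b)) = 8*(-5/(2*b)) = -20/b)
a(D, r) = -8*r
1/(a(98, -9) + k(-80)) = 1/(-8*(-9) - 20/(-80)) = 1/(72 - 20*(-1/80)) = 1/(72 + 1/4) = 1/(289/4) = 4/289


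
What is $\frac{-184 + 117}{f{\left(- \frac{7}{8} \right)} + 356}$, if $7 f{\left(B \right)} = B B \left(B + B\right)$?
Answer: $- \frac{17152}{91087} \approx -0.1883$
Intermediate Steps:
$f{\left(B \right)} = \frac{2 B^{3}}{7}$ ($f{\left(B \right)} = \frac{B B \left(B + B\right)}{7} = \frac{B^{2} \cdot 2 B}{7} = \frac{2 B^{3}}{7}$)
$\frac{-184 + 117}{f{\left(- \frac{7}{8} \right)} + 356} = \frac{-184 + 117}{\frac{2 \left(- \frac{7}{8}\right)^{3}}{7} + 356} = - \frac{67}{\frac{2 \left(\left(-7\right) \frac{1}{8}\right)^{3}}{7} + 356} = - \frac{67}{\frac{2 \left(- \frac{7}{8}\right)^{3}}{7} + 356} = - \frac{67}{\frac{2}{7} \left(- \frac{343}{512}\right) + 356} = - \frac{67}{- \frac{49}{256} + 356} = - \frac{67}{\frac{91087}{256}} = \left(-67\right) \frac{256}{91087} = - \frac{17152}{91087}$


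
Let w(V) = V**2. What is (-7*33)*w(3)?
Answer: -2079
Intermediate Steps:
(-7*33)*w(3) = -7*33*3**2 = -231*9 = -2079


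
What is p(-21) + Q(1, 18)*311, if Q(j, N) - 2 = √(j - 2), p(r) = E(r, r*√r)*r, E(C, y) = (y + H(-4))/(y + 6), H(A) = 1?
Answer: (-622 + 1237*I + √21*(4207 + 2177*I))/(2*I + 7*√21) ≈ 601.07 + 312.09*I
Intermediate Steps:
E(C, y) = (1 + y)/(6 + y) (E(C, y) = (y + 1)/(y + 6) = (1 + y)/(6 + y))
p(r) = r*(1 + r^(3/2))/(6 + r^(3/2)) (p(r) = ((1 + r*√r)/(6 + r*√r))*r = ((1 + r^(3/2))/(6 + r^(3/2)))*r = r*(1 + r^(3/2))/(6 + r^(3/2)))
Q(j, N) = 2 + √(-2 + j) (Q(j, N) = 2 + √(j - 2) = 2 + √(-2 + j))
p(-21) + Q(1, 18)*311 = (-21 + (-21)^(5/2))/(6 + (-21)^(3/2)) + (2 + √(-2 + 1))*311 = (-21 + 441*I*√21)/(6 - 21*I*√21) + (2 + √(-1))*311 = (-21 + 441*I*√21)/(6 - 21*I*√21) + (2 + I)*311 = (-21 + 441*I*√21)/(6 - 21*I*√21) + (622 + 311*I) = 622 + 311*I + (-21 + 441*I*√21)/(6 - 21*I*√21)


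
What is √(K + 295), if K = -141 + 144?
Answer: √298 ≈ 17.263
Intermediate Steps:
K = 3
√(K + 295) = √(3 + 295) = √298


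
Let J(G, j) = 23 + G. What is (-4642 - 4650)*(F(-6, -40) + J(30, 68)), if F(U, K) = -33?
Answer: -185840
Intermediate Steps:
(-4642 - 4650)*(F(-6, -40) + J(30, 68)) = (-4642 - 4650)*(-33 + (23 + 30)) = -9292*(-33 + 53) = -9292*20 = -185840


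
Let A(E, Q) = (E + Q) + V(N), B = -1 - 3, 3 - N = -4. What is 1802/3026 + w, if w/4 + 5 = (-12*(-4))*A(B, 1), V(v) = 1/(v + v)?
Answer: -362393/623 ≈ -581.69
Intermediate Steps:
N = 7 (N = 3 - 1*(-4) = 3 + 4 = 7)
V(v) = 1/(2*v)
B = -4
A(E, Q) = 1/14 + E + Q (A(E, Q) = (E + Q) + (½)/7 = (E + Q) + (½)*(⅐) = (E + Q) + 1/14 = 1/14 + E + Q)
w = -4076/7 (w = -20 + 4*((-12*(-4))*(1/14 - 4 + 1)) = -20 + 4*(48*(-41/14)) = -20 + 4*(-984/7) = -20 - 3936/7 = -4076/7 ≈ -582.29)
1802/3026 + w = 1802/3026 - 4076/7 = 1802*(1/3026) - 4076/7 = 53/89 - 4076/7 = -362393/623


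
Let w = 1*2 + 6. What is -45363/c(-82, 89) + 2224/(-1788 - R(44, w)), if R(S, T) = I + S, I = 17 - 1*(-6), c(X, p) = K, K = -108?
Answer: 27969391/66780 ≈ 418.83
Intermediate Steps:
w = 8 (w = 2 + 6 = 8)
c(X, p) = -108
I = 23 (I = 17 + 6 = 23)
R(S, T) = 23 + S
-45363/c(-82, 89) + 2224/(-1788 - R(44, w)) = -45363/(-108) + 2224/(-1788 - (23 + 44)) = -45363*(-1/108) + 2224/(-1788 - 1*67) = 15121/36 + 2224/(-1788 - 67) = 15121/36 + 2224/(-1855) = 15121/36 + 2224*(-1/1855) = 15121/36 - 2224/1855 = 27969391/66780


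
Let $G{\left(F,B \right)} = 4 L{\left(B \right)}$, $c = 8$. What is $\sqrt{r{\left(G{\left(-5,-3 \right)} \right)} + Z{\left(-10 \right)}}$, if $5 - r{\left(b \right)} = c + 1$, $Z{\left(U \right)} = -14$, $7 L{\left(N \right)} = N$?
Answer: $3 i \sqrt{2} \approx 4.2426 i$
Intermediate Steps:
$L{\left(N \right)} = \frac{N}{7}$
$G{\left(F,B \right)} = \frac{4 B}{7}$ ($G{\left(F,B \right)} = 4 \frac{B}{7} = \frac{4 B}{7}$)
$r{\left(b \right)} = -4$ ($r{\left(b \right)} = 5 - \left(8 + 1\right) = 5 - 9 = -4$)
$\sqrt{r{\left(G{\left(-5,-3 \right)} \right)} + Z{\left(-10 \right)}} = \sqrt{-4 - 14} = \sqrt{-18} = 3 i \sqrt{2}$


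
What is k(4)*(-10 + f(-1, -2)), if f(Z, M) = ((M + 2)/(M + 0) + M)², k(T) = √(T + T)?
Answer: -12*√2 ≈ -16.971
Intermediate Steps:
k(T) = √2*√T (k(T) = √(2*T) = √2*√T)
f(Z, M) = (M + (2 + M)/M)² (f(Z, M) = ((2 + M)/M + M)² = (M + (2 + M)/M)²)
k(4)*(-10 + f(-1, -2)) = (√2*√4)*(-10 + (2 - 2 + (-2)²)²/(-2)²) = (√2*2)*(-10 + (2 - 2 + 4)²/4) = (2*√2)*(-10 + (¼)*4²) = (2*√2)*(-10 + (¼)*16) = (2*√2)*(-10 + 4) = (2*√2)*(-6) = -12*√2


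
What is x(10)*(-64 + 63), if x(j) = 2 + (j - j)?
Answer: -2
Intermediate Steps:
x(j) = 2 (x(j) = 2 + 0 = 2)
x(10)*(-64 + 63) = 2*(-64 + 63) = 2*(-1) = -2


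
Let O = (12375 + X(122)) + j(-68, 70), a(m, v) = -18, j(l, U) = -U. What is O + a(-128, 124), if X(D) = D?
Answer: 12409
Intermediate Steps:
O = 12427 (O = (12375 + 122) - 1*70 = 12497 - 70 = 12427)
O + a(-128, 124) = 12427 - 18 = 12409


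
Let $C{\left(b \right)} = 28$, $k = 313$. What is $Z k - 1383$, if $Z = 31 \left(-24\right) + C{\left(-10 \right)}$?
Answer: $-225491$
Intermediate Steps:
$Z = -716$ ($Z = 31 \left(-24\right) + 28 = -744 + 28 = -716$)
$Z k - 1383 = \left(-716\right) 313 - 1383 = -224108 - 1383 = -225491$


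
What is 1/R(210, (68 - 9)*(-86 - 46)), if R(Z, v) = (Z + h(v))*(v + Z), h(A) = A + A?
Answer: 1/116443548 ≈ 8.5878e-9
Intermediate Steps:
h(A) = 2*A
R(Z, v) = (Z + v)*(Z + 2*v) (R(Z, v) = (Z + 2*v)*(v + Z) = (Z + 2*v)*(Z + v) = (Z + v)*(Z + 2*v))
1/R(210, (68 - 9)*(-86 - 46)) = 1/(210**2 + 2*((68 - 9)*(-86 - 46))**2 + 3*210*((68 - 9)*(-86 - 46))) = 1/(44100 + 2*(59*(-132))**2 + 3*210*(59*(-132))) = 1/(44100 + 2*(-7788)**2 + 3*210*(-7788)) = 1/(44100 + 2*60652944 - 4906440) = 1/(44100 + 121305888 - 4906440) = 1/116443548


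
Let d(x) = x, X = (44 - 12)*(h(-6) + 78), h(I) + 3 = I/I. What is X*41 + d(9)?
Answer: 99721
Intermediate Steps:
h(I) = -2 (h(I) = -3 + I/I = -3 + 1 = -2)
X = 2432 (X = (44 - 12)*(-2 + 78) = 32*76 = 2432)
X*41 + d(9) = 2432*41 + 9 = 99712 + 9 = 99721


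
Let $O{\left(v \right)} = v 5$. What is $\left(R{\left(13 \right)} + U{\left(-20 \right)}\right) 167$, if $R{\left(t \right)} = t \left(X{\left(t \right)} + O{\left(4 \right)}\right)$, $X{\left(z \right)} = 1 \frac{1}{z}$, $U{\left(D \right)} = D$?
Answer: $40247$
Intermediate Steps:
$O{\left(v \right)} = 5 v$
$X{\left(z \right)} = \frac{1}{z}$
$R{\left(t \right)} = t \left(20 + \frac{1}{t}\right)$ ($R{\left(t \right)} = t \left(\frac{1}{t} + 5 \cdot 4\right) = t \left(\frac{1}{t} + 20\right) = t \left(20 + \frac{1}{t}\right)$)
$\left(R{\left(13 \right)} + U{\left(-20 \right)}\right) 167 = \left(\left(1 + 20 \cdot 13\right) - 20\right) 167 = \left(\left(1 + 260\right) - 20\right) 167 = \left(261 - 20\right) 167 = 241 \cdot 167 = 40247$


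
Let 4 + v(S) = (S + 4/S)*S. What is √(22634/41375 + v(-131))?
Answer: √1175147659895/8275 ≈ 131.00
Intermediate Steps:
v(S) = -4 + S*(S + 4/S) (v(S) = -4 + (S + 4/S)*S = -4 + S*(S + 4/S))
√(22634/41375 + v(-131)) = √(22634/41375 + (-131)²) = √(22634*(1/41375) + 17161) = √(22634/41375 + 17161) = √(710059009/41375) = √1175147659895/8275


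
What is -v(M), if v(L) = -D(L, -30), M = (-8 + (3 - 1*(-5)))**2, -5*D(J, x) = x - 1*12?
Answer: 42/5 ≈ 8.4000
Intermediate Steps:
D(J, x) = 12/5 - x/5 (D(J, x) = -(x - 1*12)/5 = -(x - 12)/5 = -(-12 + x)/5 = 12/5 - x/5)
M = 0 (M = (-8 + (3 + 5))**2 = (-8 + 8)**2 = 0**2 = 0)
v(L) = -42/5 (v(L) = -(12/5 - 1/5*(-30)) = -(12/5 + 6) = -1*42/5 = -42/5)
-v(M) = -1*(-42/5) = 42/5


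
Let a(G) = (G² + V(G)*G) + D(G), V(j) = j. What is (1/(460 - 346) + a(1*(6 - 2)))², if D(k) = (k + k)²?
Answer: 119793025/12996 ≈ 9217.7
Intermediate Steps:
D(k) = 4*k² (D(k) = (2*k)² = 4*k²)
a(G) = 6*G² (a(G) = (G² + G*G) + 4*G² = (G² + G²) + 4*G² = 2*G² + 4*G² = 6*G²)
(1/(460 - 346) + a(1*(6 - 2)))² = (1/(460 - 346) + 6*(1*(6 - 2))²)² = (1/114 + 6*(1*4)²)² = (1/114 + 6*4²)² = (1/114 + 6*16)² = (1/114 + 96)² = (10945/114)² = 119793025/12996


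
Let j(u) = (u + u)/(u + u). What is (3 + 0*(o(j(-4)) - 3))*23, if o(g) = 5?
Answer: 69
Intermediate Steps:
j(u) = 1 (j(u) = (2*u)/((2*u)) = (2*u)*(1/(2*u)) = 1)
(3 + 0*(o(j(-4)) - 3))*23 = (3 + 0*(5 - 3))*23 = (3 + 0*2)*23 = (3 + 0)*23 = 3*23 = 69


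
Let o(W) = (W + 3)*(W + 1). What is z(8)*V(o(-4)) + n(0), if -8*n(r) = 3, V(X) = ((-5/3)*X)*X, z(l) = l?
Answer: -963/8 ≈ -120.38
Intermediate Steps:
o(W) = (1 + W)*(3 + W) (o(W) = (3 + W)*(1 + W) = (1 + W)*(3 + W))
V(X) = -5*X²/3 (V(X) = ((-5*⅓)*X)*X = (-5*X/3)*X = -5*X²/3)
n(r) = -3/8 (n(r) = -⅛*3 = -3/8)
z(8)*V(o(-4)) + n(0) = 8*(-5*(3 + (-4)² + 4*(-4))²/3) - 3/8 = 8*(-5*(3 + 16 - 16)²/3) - 3/8 = 8*(-5/3*3²) - 3/8 = 8*(-5/3*9) - 3/8 = 8*(-15) - 3/8 = -120 - 3/8 = -963/8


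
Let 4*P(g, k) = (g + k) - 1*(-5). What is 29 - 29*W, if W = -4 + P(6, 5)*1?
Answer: 29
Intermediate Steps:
P(g, k) = 5/4 + g/4 + k/4 (P(g, k) = ((g + k) - 1*(-5))/4 = ((g + k) + 5)/4 = (5 + g + k)/4 = 5/4 + g/4 + k/4)
W = 0 (W = -4 + (5/4 + (1/4)*6 + (1/4)*5)*1 = -4 + (5/4 + 3/2 + 5/4)*1 = -4 + 4*1 = -4 + 4 = 0)
29 - 29*W = 29 - 29*0 = 29 + 0 = 29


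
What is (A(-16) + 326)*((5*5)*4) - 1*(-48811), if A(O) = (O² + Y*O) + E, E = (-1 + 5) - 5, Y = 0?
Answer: 106911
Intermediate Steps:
E = -1 (E = 4 - 5 = -1)
A(O) = -1 + O² (A(O) = (O² + 0*O) - 1 = (O² + 0) - 1 = O² - 1 = -1 + O²)
(A(-16) + 326)*((5*5)*4) - 1*(-48811) = ((-1 + (-16)²) + 326)*((5*5)*4) - 1*(-48811) = ((-1 + 256) + 326)*(25*4) + 48811 = (255 + 326)*100 + 48811 = 581*100 + 48811 = 58100 + 48811 = 106911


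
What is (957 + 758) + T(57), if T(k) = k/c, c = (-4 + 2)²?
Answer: 6917/4 ≈ 1729.3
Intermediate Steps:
c = 4 (c = (-2)² = 4)
T(k) = k/4
(957 + 758) + T(57) = (957 + 758) + (¼)*57 = 1715 + 57/4 = 6917/4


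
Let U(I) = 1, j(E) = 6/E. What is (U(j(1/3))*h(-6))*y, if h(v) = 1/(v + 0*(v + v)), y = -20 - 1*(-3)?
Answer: 17/6 ≈ 2.8333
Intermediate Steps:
y = -17 (y = -20 + 3 = -17)
h(v) = 1/v (h(v) = 1/(v + 0*(2*v)) = 1/(v + 0) = 1/v)
(U(j(1/3))*h(-6))*y = (1/(-6))*(-17) = (1*(-1/6))*(-17) = -1/6*(-17) = 17/6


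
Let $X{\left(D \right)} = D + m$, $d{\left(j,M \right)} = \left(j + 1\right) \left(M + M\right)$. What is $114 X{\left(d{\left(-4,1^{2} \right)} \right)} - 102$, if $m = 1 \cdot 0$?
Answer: $-786$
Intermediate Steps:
$d{\left(j,M \right)} = 2 M \left(1 + j\right)$ ($d{\left(j,M \right)} = \left(1 + j\right) 2 M = 2 M \left(1 + j\right)$)
$m = 0$
$X{\left(D \right)} = D$ ($X{\left(D \right)} = D + 0 = D$)
$114 X{\left(d{\left(-4,1^{2} \right)} \right)} - 102 = 114 \cdot 2 \cdot 1^{2} \left(1 - 4\right) - 102 = 114 \cdot 2 \cdot 1 \left(-3\right) - 102 = 114 \left(-6\right) - 102 = -684 - 102 = -786$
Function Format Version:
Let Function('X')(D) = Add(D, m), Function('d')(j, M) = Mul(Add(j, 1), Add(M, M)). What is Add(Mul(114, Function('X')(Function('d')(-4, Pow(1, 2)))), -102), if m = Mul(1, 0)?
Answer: -786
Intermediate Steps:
Function('d')(j, M) = Mul(2, M, Add(1, j)) (Function('d')(j, M) = Mul(Add(1, j), Mul(2, M)) = Mul(2, M, Add(1, j)))
m = 0
Function('X')(D) = D (Function('X')(D) = Add(D, 0) = D)
Add(Mul(114, Function('X')(Function('d')(-4, Pow(1, 2)))), -102) = Add(Mul(114, Mul(2, Pow(1, 2), Add(1, -4))), -102) = Add(Mul(114, Mul(2, 1, -3)), -102) = Add(Mul(114, -6), -102) = Add(-684, -102) = -786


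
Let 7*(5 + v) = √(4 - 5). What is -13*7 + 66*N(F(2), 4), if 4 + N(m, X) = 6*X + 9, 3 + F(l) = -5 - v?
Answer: 1823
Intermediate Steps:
v = -5 + I/7 (v = -5 + √(4 - 5)/7 = -5 + √(-1)/7 = -5 + I/7 ≈ -5.0 + 0.14286*I)
F(l) = -3 - I/7 (F(l) = -3 + (-5 - (-5 + I/7)) = -3 + (-5 + (5 - I/7)) = -3 - I/7)
N(m, X) = 5 + 6*X (N(m, X) = -4 + (6*X + 9) = -4 + (9 + 6*X) = 5 + 6*X)
-13*7 + 66*N(F(2), 4) = -13*7 + 66*(5 + 6*4) = -91 + 66*(5 + 24) = -91 + 66*29 = -91 + 1914 = 1823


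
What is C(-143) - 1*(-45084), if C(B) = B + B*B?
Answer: 65390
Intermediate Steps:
C(B) = B + B²
C(-143) - 1*(-45084) = -143*(1 - 143) - 1*(-45084) = -143*(-142) + 45084 = 20306 + 45084 = 65390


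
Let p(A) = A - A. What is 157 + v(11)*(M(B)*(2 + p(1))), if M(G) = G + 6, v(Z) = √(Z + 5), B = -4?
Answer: 173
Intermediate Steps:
p(A) = 0
v(Z) = √(5 + Z)
M(G) = 6 + G
157 + v(11)*(M(B)*(2 + p(1))) = 157 + √(5 + 11)*((6 - 4)*(2 + 0)) = 157 + √16*(2*2) = 157 + 4*4 = 157 + 16 = 173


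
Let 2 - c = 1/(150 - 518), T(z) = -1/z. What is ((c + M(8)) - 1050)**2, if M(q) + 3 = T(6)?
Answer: 1346725435225/1218816 ≈ 1.1049e+6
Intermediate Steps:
M(q) = -19/6 (M(q) = -3 - 1/6 = -19/6)
c = 737/368 (c = 2 - 1/(150 - 518) = 2 - 1/(-368) = 2 - 1*(-1/368) = 2 + 1/368 = 737/368 ≈ 2.0027)
((c + M(8)) - 1050)**2 = ((737/368 - 19/6) - 1050)**2 = (-1285/1104 - 1050)**2 = (-1160485/1104)**2 = 1346725435225/1218816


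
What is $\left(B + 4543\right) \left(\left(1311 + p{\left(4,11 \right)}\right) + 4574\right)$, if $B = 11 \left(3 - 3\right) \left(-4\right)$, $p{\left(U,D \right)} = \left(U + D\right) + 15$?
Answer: $26871845$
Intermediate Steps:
$p{\left(U,D \right)} = 15 + D + U$ ($p{\left(U,D \right)} = \left(D + U\right) + 15 = 15 + D + U$)
$B = 0$ ($B = 11 \cdot 0 \left(-4\right) = 0 \left(-4\right) = 0$)
$\left(B + 4543\right) \left(\left(1311 + p{\left(4,11 \right)}\right) + 4574\right) = \left(0 + 4543\right) \left(\left(1311 + \left(15 + 11 + 4\right)\right) + 4574\right) = 4543 \left(\left(1311 + 30\right) + 4574\right) = 4543 \left(1341 + 4574\right) = 4543 \cdot 5915 = 26871845$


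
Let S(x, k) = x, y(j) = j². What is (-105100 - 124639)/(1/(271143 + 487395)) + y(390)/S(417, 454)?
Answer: -24222940809198/139 ≈ -1.7427e+11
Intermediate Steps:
(-105100 - 124639)/(1/(271143 + 487395)) + y(390)/S(417, 454) = (-105100 - 124639)/(1/(271143 + 487395)) + 390²/417 = -229739/(1/758538) + 152100*(1/417) = -229739/1/758538 + 50700/139 = -229739*758538 + 50700/139 = -174265761582 + 50700/139 = -24222940809198/139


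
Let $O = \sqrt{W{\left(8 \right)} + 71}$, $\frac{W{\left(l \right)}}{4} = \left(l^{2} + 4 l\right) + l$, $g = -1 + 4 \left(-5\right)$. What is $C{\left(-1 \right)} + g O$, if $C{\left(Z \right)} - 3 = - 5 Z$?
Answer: $8 - 21 \sqrt{487} \approx -455.43$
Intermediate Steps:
$g = -21$ ($g = -1 - 20 = -21$)
$W{\left(l \right)} = 4 l^{2} + 20 l$ ($W{\left(l \right)} = 4 \left(\left(l^{2} + 4 l\right) + l\right) = 4 \left(l^{2} + 5 l\right) = 4 l^{2} + 20 l$)
$C{\left(Z \right)} = 3 - 5 Z$
$O = \sqrt{487}$ ($O = \sqrt{4 \cdot 8 \left(5 + 8\right) + 71} = \sqrt{4 \cdot 8 \cdot 13 + 71} = \sqrt{416 + 71} = \sqrt{487} \approx 22.068$)
$C{\left(-1 \right)} + g O = \left(3 - -5\right) - 21 \sqrt{487} = \left(3 + 5\right) - 21 \sqrt{487} = 8 - 21 \sqrt{487}$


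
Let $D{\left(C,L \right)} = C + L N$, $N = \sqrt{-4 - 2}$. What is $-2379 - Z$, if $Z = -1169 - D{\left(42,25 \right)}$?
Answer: $-1168 + 25 i \sqrt{6} \approx -1168.0 + 61.237 i$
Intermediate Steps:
$N = i \sqrt{6}$ ($N = \sqrt{-6} = i \sqrt{6} \approx 2.4495 i$)
$D{\left(C,L \right)} = C + i L \sqrt{6}$ ($D{\left(C,L \right)} = C + L i \sqrt{6} = C + i L \sqrt{6}$)
$Z = -1211 - 25 i \sqrt{6}$ ($Z = -1169 - \left(42 + i 25 \sqrt{6}\right) = -1169 - \left(42 + 25 i \sqrt{6}\right) = -1211 - 25 i \sqrt{6} \approx -1211.0 - 61.237 i$)
$-2379 - Z = -2379 - \left(-1211 - 25 i \sqrt{6}\right) = -2379 + \left(1211 + 25 i \sqrt{6}\right) = -1168 + 25 i \sqrt{6}$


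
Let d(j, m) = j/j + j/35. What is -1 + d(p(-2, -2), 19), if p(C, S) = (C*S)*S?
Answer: -8/35 ≈ -0.22857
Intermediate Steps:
p(C, S) = C*S²
d(j, m) = 1 + j/35 (d(j, m) = 1 + j*(1/35) = 1 + j/35)
-1 + d(p(-2, -2), 19) = -1 + (1 + (-2*(-2)²)/35) = -1 + (1 + (-2*4)/35) = -1 + (1 + (1/35)*(-8)) = -1 + (1 - 8/35) = -1 + 27/35 = -8/35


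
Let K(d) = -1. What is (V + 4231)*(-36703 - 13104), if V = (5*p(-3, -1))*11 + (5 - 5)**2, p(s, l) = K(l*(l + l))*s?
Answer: -218951572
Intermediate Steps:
p(s, l) = -s
V = 165 (V = (5*(-1*(-3)))*11 + (5 - 5)**2 = (5*3)*11 + 0**2 = 15*11 + 0 = 165 + 0 = 165)
(V + 4231)*(-36703 - 13104) = (165 + 4231)*(-36703 - 13104) = 4396*(-49807) = -218951572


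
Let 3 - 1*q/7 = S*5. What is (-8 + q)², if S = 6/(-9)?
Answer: 11881/9 ≈ 1320.1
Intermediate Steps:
S = -⅔ (S = 6*(-⅑) = -⅔ ≈ -0.66667)
q = 133/3 (q = 21 - (-14)*5/3 = 21 - 7*(-10/3) = 21 + 70/3 = 133/3 ≈ 44.333)
(-8 + q)² = (-8 + 133/3)² = (109/3)² = 11881/9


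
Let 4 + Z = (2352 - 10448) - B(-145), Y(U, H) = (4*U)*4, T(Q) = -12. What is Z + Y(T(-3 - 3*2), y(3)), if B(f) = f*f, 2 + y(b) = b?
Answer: -29317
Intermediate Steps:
y(b) = -2 + b
B(f) = f²
Y(U, H) = 16*U
Z = -29125 (Z = -4 + ((2352 - 10448) - 1*(-145)²) = -4 + (-8096 - 1*21025) = -4 + (-8096 - 21025) = -4 - 29121 = -29125)
Z + Y(T(-3 - 3*2), y(3)) = -29125 + 16*(-12) = -29125 - 192 = -29317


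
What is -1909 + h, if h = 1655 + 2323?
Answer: 2069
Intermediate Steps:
h = 3978
-1909 + h = -1909 + 3978 = 2069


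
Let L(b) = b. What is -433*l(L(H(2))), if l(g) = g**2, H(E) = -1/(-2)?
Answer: -433/4 ≈ -108.25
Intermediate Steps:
H(E) = 1/2 (H(E) = -1*(-1/2) = 1/2)
-433*l(L(H(2))) = -433*(1/2)**2 = -433*1/4 = -433/4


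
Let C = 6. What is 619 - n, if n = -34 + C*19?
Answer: 539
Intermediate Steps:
n = 80 (n = -34 + 6*19 = -34 + 114 = 80)
619 - n = 619 - 1*80 = 619 - 80 = 539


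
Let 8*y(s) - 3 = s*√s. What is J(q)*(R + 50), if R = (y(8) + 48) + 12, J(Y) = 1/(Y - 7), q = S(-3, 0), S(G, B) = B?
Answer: -883/56 - 2*√2/7 ≈ -16.172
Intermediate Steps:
q = 0
J(Y) = 1/(-7 + Y)
y(s) = 3/8 + s^(3/2)/8 (y(s) = 3/8 + (s*√s)/8 = 3/8 + s^(3/2)/8)
R = 483/8 + 2*√2 (R = ((3/8 + 8^(3/2)/8) + 48) + 12 = ((3/8 + (16*√2)/8) + 48) + 12 = ((3/8 + 2*√2) + 48) + 12 = (387/8 + 2*√2) + 12 = 483/8 + 2*√2 ≈ 63.203)
J(q)*(R + 50) = ((483/8 + 2*√2) + 50)/(-7 + 0) = (883/8 + 2*√2)/(-7) = -(883/8 + 2*√2)/7 = -883/56 - 2*√2/7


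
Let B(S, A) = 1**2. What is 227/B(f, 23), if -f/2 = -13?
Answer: 227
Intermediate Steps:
f = 26 (f = -2*(-13) = 26)
B(S, A) = 1
227/B(f, 23) = 227/1 = 227*1 = 227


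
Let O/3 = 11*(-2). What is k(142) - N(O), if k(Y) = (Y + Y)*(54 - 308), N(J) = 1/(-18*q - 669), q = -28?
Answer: -11902439/165 ≈ -72136.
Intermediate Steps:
O = -66 (O = 3*(11*(-2)) = 3*(-22) = -66)
N(J) = -1/165 (N(J) = 1/(-18*(-28) - 669) = 1/(504 - 669) = 1/(-165) = -1/165)
k(Y) = -508*Y (k(Y) = (2*Y)*(-254) = -508*Y)
k(142) - N(O) = -508*142 - 1*(-1/165) = -72136 + 1/165 = -11902439/165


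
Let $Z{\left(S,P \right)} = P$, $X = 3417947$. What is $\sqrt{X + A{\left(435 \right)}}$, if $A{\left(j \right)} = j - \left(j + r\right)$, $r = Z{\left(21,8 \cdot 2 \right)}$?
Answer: $\sqrt{3417931} \approx 1848.8$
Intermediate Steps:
$r = 16$ ($r = 8 \cdot 2 = 16$)
$A{\left(j \right)} = -16$ ($A{\left(j \right)} = j - \left(j + 16\right) = j - \left(16 + j\right) = -16$)
$\sqrt{X + A{\left(435 \right)}} = \sqrt{3417947 - 16} = \sqrt{3417931}$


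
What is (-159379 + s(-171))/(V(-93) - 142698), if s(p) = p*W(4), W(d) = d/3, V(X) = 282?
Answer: 159607/142416 ≈ 1.1207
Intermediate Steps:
W(d) = d/3 (W(d) = d*(1/3) = d/3)
s(p) = 4*p/3 (s(p) = p*((1/3)*4) = p*(4/3) = 4*p/3)
(-159379 + s(-171))/(V(-93) - 142698) = (-159379 + (4/3)*(-171))/(282 - 142698) = (-159379 - 228)/(-142416) = -159607*(-1/142416) = 159607/142416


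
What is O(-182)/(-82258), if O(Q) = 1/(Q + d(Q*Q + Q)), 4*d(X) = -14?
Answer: 1/15258859 ≈ 6.5536e-8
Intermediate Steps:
d(X) = -7/2 (d(X) = (¼)*(-14) = -7/2)
O(Q) = 1/(-7/2 + Q) (O(Q) = 1/(Q - 7/2) = 1/(-7/2 + Q))
O(-182)/(-82258) = (2/(-7 + 2*(-182)))/(-82258) = (2/(-7 - 364))*(-1/82258) = (2/(-371))*(-1/82258) = (2*(-1/371))*(-1/82258) = -2/371*(-1/82258) = 1/15258859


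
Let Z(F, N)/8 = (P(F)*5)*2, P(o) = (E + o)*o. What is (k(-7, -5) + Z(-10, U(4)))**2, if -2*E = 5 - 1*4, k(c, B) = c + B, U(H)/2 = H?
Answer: 70358544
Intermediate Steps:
U(H) = 2*H
k(c, B) = B + c
E = -1/2 (E = -(5 - 1*4)/2 = -(5 - 4)/2 = -1/2*1 = -1/2 ≈ -0.50000)
P(o) = o*(-1/2 + o) (P(o) = (-1/2 + o)*o = o*(-1/2 + o))
Z(F, N) = 80*F*(-1/2 + F) (Z(F, N) = 8*(((F*(-1/2 + F))*5)*2) = 8*((5*F*(-1/2 + F))*2) = 8*(10*F*(-1/2 + F)) = 80*F*(-1/2 + F))
(k(-7, -5) + Z(-10, U(4)))**2 = ((-5 - 7) + 40*(-10)*(-1 + 2*(-10)))**2 = (-12 + 40*(-10)*(-1 - 20))**2 = (-12 + 40*(-10)*(-21))**2 = (-12 + 8400)**2 = 8388**2 = 70358544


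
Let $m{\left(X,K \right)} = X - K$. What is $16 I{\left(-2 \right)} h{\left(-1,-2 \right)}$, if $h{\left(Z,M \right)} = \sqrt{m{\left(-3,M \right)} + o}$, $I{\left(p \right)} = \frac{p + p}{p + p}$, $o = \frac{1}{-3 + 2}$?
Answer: $16 i \sqrt{2} \approx 22.627 i$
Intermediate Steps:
$o = -1$ ($o = \frac{1}{-1} = -1$)
$I{\left(p \right)} = 1$ ($I{\left(p \right)} = \frac{2 p}{2 p} = 2 p \frac{1}{2 p} = 1$)
$h{\left(Z,M \right)} = \sqrt{-4 - M}$ ($h{\left(Z,M \right)} = \sqrt{\left(-3 - M\right) - 1} = \sqrt{-4 - M}$)
$16 I{\left(-2 \right)} h{\left(-1,-2 \right)} = 16 \cdot 1 \sqrt{-4 - -2} = 16 \sqrt{-4 + 2} = 16 \sqrt{-2} = 16 i \sqrt{2}$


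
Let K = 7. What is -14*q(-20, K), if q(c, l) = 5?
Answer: -70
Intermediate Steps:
-14*q(-20, K) = -14*5 = -70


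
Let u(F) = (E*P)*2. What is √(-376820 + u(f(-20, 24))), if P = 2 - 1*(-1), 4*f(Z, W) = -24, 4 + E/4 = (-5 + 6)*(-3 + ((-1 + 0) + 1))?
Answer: 2*I*√94247 ≈ 613.99*I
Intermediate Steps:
E = -28 (E = -16 + 4*((-5 + 6)*(-3 + ((-1 + 0) + 1))) = -16 + 4*(1*(-3 + (-1 + 1))) = -16 + 4*(1*(-3 + 0)) = -16 + 4*(1*(-3)) = -16 + 4*(-3) = -16 - 12 = -28)
f(Z, W) = -6 (f(Z, W) = (¼)*(-24) = -6)
P = 3 (P = 2 + 1 = 3)
u(F) = -168 (u(F) = -28*3*2 = -84*2 = -168)
√(-376820 + u(f(-20, 24))) = √(-376820 - 168) = √(-376988) = 2*I*√94247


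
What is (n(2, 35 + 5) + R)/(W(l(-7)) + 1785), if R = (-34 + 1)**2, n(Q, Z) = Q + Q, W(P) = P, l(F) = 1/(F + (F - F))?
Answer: 7651/12494 ≈ 0.61237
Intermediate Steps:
l(F) = 1/F (l(F) = 1/(F + 0) = 1/F)
n(Q, Z) = 2*Q
R = 1089 (R = (-33)**2 = 1089)
(n(2, 35 + 5) + R)/(W(l(-7)) + 1785) = (2*2 + 1089)/(1/(-7) + 1785) = (4 + 1089)/(-1/7 + 1785) = 1093/(12494/7) = 1093*(7/12494) = 7651/12494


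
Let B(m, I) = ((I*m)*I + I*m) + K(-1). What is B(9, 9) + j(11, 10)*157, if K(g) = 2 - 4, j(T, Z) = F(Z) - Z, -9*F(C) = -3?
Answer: -2129/3 ≈ -709.67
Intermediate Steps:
F(C) = ⅓ (F(C) = -⅑*(-3) = ⅓)
j(T, Z) = ⅓ - Z
K(g) = -2
B(m, I) = -2 + I*m + m*I² (B(m, I) = ((I*m)*I + I*m) - 2 = (m*I² + I*m) - 2 = (I*m + m*I²) - 2 = -2 + I*m + m*I²)
B(9, 9) + j(11, 10)*157 = (-2 + 9*9 + 9*9²) + (⅓ - 1*10)*157 = (-2 + 81 + 9*81) + (⅓ - 10)*157 = (-2 + 81 + 729) - 29/3*157 = 808 - 4553/3 = -2129/3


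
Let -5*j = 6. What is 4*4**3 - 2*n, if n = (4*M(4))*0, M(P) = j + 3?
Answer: 256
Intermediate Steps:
j = -6/5 (j = -1/5*6 = -6/5 ≈ -1.2000)
M(P) = 9/5 (M(P) = -6/5 + 3 = 9/5)
n = 0 (n = (4*(9/5))*0 = (36/5)*0 = 0)
4*4**3 - 2*n = 4*4**3 - 2*0 = 4*64 + 0 = 256 + 0 = 256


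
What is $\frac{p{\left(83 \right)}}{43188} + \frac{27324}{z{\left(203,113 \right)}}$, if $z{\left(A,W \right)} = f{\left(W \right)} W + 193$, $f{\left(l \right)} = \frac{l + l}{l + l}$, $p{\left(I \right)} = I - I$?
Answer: $\frac{1518}{17} \approx 89.294$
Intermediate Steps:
$p{\left(I \right)} = 0$
$f{\left(l \right)} = 1$ ($f{\left(l \right)} = \frac{2 l}{2 l} = 2 l \frac{1}{2 l} = 1$)
$z{\left(A,W \right)} = 193 + W$ ($z{\left(A,W \right)} = 1 W + 193 = W + 193 = 193 + W$)
$\frac{p{\left(83 \right)}}{43188} + \frac{27324}{z{\left(203,113 \right)}} = \frac{0}{43188} + \frac{27324}{193 + 113} = 0 \cdot \frac{1}{43188} + \frac{27324}{306} = 0 + 27324 \cdot \frac{1}{306} = 0 + \frac{1518}{17} = \frac{1518}{17}$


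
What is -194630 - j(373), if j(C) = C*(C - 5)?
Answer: -331894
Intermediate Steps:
j(C) = C*(-5 + C)
-194630 - j(373) = -194630 - 373*(-5 + 373) = -194630 - 373*368 = -194630 - 1*137264 = -194630 - 137264 = -331894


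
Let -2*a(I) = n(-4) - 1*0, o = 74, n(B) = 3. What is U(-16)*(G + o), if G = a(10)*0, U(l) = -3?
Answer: -222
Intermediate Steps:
a(I) = -3/2 (a(I) = -(3 - 1*0)/2 = -(3 + 0)/2 = -1/2*3 = -3/2)
G = 0 (G = -3/2*0 = 0)
U(-16)*(G + o) = -3*(0 + 74) = -3*74 = -222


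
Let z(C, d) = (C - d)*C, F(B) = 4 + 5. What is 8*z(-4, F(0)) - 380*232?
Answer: -87744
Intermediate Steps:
F(B) = 9
z(C, d) = C*(C - d)
8*z(-4, F(0)) - 380*232 = 8*(-4*(-4 - 1*9)) - 380*232 = 8*(-4*(-4 - 9)) - 88160 = 8*(-4*(-13)) - 88160 = 8*52 - 88160 = 416 - 88160 = -87744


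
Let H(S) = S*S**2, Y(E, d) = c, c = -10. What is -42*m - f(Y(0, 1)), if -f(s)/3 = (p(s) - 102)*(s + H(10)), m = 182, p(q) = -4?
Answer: -322464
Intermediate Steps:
Y(E, d) = -10
H(S) = S**3
f(s) = 318000 + 318*s (f(s) = -3*(-4 - 102)*(s + 10**3) = -(-318)*(s + 1000) = -(-318)*(1000 + s) = -3*(-106000 - 106*s) = 318000 + 318*s)
-42*m - f(Y(0, 1)) = -42*182 - (318000 + 318*(-10)) = -7644 - (318000 - 3180) = -7644 - 1*314820 = -7644 - 314820 = -322464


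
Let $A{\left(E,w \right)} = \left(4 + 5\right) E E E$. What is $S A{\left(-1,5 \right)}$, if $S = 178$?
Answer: $-1602$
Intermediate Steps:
$A{\left(E,w \right)} = 9 E^{3}$ ($A{\left(E,w \right)} = 9 E E E = 9 E^{2} E = 9 E^{3}$)
$S A{\left(-1,5 \right)} = 178 \cdot 9 \left(-1\right)^{3} = 178 \cdot 9 \left(-1\right) = 178 \left(-9\right) = -1602$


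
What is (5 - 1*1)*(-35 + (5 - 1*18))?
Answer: -192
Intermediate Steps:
(5 - 1*1)*(-35 + (5 - 1*18)) = (5 - 1)*(-35 + (5 - 18)) = 4*(-35 - 13) = 4*(-48) = -192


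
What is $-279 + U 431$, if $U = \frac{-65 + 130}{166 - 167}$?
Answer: $-28294$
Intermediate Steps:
$U = -65$ ($U = \frac{65}{-1} = 65 \left(-1\right) = -65$)
$-279 + U 431 = -279 - 28015 = -28294$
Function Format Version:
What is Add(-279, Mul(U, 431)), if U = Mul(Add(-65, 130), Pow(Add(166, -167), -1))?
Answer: -28294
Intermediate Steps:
U = -65 (U = Mul(65, Pow(-1, -1)) = Mul(65, -1) = -65)
Add(-279, Mul(U, 431)) = Add(-279, Mul(-65, 431)) = Add(-279, -28015) = -28294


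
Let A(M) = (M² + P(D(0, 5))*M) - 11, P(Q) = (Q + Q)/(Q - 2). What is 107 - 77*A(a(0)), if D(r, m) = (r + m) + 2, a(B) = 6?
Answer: -15558/5 ≈ -3111.6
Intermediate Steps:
D(r, m) = 2 + m + r (D(r, m) = (m + r) + 2 = 2 + m + r)
P(Q) = 2*Q/(-2 + Q) (P(Q) = (2*Q)/(-2 + Q) = 2*Q/(-2 + Q))
A(M) = -11 + M² + 14*M/5 (A(M) = (M² + (2*(2 + 5 + 0)/(-2 + (2 + 5 + 0)))*M) - 11 = (M² + (2*7/(-2 + 7))*M) - 11 = (M² + (2*7/5)*M) - 11 = (M² + (2*7*(⅕))*M) - 11 = (M² + 14*M/5) - 11 = -11 + M² + 14*M/5)
107 - 77*A(a(0)) = 107 - 77*(-11 + 6² + (14/5)*6) = 107 - 77*(-11 + 36 + 84/5) = 107 - 77*209/5 = 107 - 16093/5 = -15558/5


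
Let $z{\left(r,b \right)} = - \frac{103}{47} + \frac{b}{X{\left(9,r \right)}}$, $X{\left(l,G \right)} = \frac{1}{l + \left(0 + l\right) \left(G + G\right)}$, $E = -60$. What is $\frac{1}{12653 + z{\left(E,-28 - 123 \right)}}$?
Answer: $\frac{47}{8195475} \approx 5.7349 \cdot 10^{-6}$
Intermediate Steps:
$X{\left(l,G \right)} = \frac{1}{l + 2 G l}$ ($X{\left(l,G \right)} = \frac{1}{l + l 2 G} = \frac{1}{l + 2 G l}$)
$z{\left(r,b \right)} = - \frac{103}{47} + b \left(9 + 18 r\right)$ ($z{\left(r,b \right)} = - \frac{103}{47} + \frac{b}{\frac{1}{9} \frac{1}{1 + 2 r}} = \left(-103\right) \frac{1}{47} + \frac{b}{\frac{1}{9} \frac{1}{1 + 2 r}} = - \frac{103}{47} + b \left(9 + 18 r\right)$)
$\frac{1}{12653 + z{\left(E,-28 - 123 \right)}} = \frac{1}{12653 - \left(\frac{103}{47} - 9 \left(-28 - 123\right) \left(1 + 2 \left(-60\right)\right)\right)} = \frac{1}{12653 - \left(\frac{103}{47} - 9 \left(-28 - 123\right) \left(1 - 120\right)\right)} = \frac{1}{12653 - \left(\frac{103}{47} + 1359 \left(-119\right)\right)} = \frac{1}{12653 + \left(- \frac{103}{47} + 161721\right)} = \frac{1}{12653 + \frac{7600784}{47}} = \frac{1}{\frac{8195475}{47}} = \frac{47}{8195475}$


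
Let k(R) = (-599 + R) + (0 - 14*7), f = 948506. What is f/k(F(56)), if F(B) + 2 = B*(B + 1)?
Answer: 948506/2493 ≈ 380.47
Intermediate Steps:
F(B) = -2 + B*(1 + B) (F(B) = -2 + B*(B + 1) = -2 + B*(1 + B))
k(R) = -697 + R (k(R) = (-599 + R) + (0 - 98) = (-599 + R) - 98 = -697 + R)
f/k(F(56)) = 948506/(-697 + (-2 + 56 + 56**2)) = 948506/(-697 + (-2 + 56 + 3136)) = 948506/(-697 + 3190) = 948506/2493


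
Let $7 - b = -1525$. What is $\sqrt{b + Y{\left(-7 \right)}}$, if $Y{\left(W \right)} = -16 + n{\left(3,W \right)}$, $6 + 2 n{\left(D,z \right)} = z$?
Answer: $\frac{\sqrt{6038}}{2} \approx 38.852$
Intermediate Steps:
$b = 1532$ ($b = 7 - -1525 = 7 + 1525 = 1532$)
$n{\left(D,z \right)} = -3 + \frac{z}{2}$
$Y{\left(W \right)} = -19 + \frac{W}{2}$ ($Y{\left(W \right)} = -16 + \left(-3 + \frac{W}{2}\right) = -19 + \frac{W}{2}$)
$\sqrt{b + Y{\left(-7 \right)}} = \sqrt{1532 + \left(-19 + \frac{1}{2} \left(-7\right)\right)} = \sqrt{1532 - \frac{45}{2}} = \sqrt{\frac{3019}{2}} = \frac{\sqrt{6038}}{2}$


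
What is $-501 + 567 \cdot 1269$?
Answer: $719022$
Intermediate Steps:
$-501 + 567 \cdot 1269 = -501 + 719523 = 719022$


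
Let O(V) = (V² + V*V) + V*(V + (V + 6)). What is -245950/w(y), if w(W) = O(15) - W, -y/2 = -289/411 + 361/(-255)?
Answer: -1432043875/5739601 ≈ -249.50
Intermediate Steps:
y = 49348/11645 (y = -2*(-289/411 + 361/(-255)) = -2*(-289*1/411 + 361*(-1/255)) = -2*(-289/411 - 361/255) = -2*(-24674/11645) = 49348/11645 ≈ 4.2377)
O(V) = 2*V² + V*(6 + 2*V) (O(V) = (V² + V²) + V*(V + (6 + V)) = 2*V² + V*(6 + 2*V))
w(W) = 990 - W (w(W) = 2*15*(3 + 2*15) - W = 2*15*(3 + 30) - W = 2*15*33 - W = 990 - W)
-245950/w(y) = -245950/(990 - 1*49348/11645) = -245950/(990 - 49348/11645) = -245950/11479202/11645 = -245950*11645/11479202 = -1432043875/5739601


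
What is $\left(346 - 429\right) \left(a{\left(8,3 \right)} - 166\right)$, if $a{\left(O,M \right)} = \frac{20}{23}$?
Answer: $\frac{315234}{23} \approx 13706.0$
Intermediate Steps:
$a{\left(O,M \right)} = \frac{20}{23}$ ($a{\left(O,M \right)} = 20 \cdot \frac{1}{23} = \frac{20}{23}$)
$\left(346 - 429\right) \left(a{\left(8,3 \right)} - 166\right) = \left(346 - 429\right) \left(\frac{20}{23} - 166\right) = \left(-83\right) \left(- \frac{3798}{23}\right) = \frac{315234}{23}$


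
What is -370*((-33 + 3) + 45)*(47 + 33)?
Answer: -444000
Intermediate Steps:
-370*((-33 + 3) + 45)*(47 + 33) = -370*(-30 + 45)*80 = -5550*80 = -370*1200 = -444000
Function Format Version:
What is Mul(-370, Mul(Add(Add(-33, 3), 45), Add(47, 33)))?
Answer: -444000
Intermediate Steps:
Mul(-370, Mul(Add(Add(-33, 3), 45), Add(47, 33))) = Mul(-370, Mul(Add(-30, 45), 80)) = Mul(-370, Mul(15, 80)) = Mul(-370, 1200) = -444000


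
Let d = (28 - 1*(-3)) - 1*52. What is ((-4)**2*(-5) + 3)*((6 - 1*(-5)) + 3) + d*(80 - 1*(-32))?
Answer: -3430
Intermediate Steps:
d = -21 (d = (28 + 3) - 52 = 31 - 52 = -21)
((-4)**2*(-5) + 3)*((6 - 1*(-5)) + 3) + d*(80 - 1*(-32)) = ((-4)**2*(-5) + 3)*((6 - 1*(-5)) + 3) - 21*(80 - 1*(-32)) = (16*(-5) + 3)*((6 + 5) + 3) - 21*(80 + 32) = (-80 + 3)*(11 + 3) - 21*112 = -77*14 - 2352 = -1078 - 2352 = -3430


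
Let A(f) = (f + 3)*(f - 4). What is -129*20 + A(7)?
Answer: -2550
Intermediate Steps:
A(f) = (-4 + f)*(3 + f) (A(f) = (3 + f)*(-4 + f) = (-4 + f)*(3 + f))
-129*20 + A(7) = -129*20 + (-12 + 7**2 - 1*7) = -2580 + (-12 + 49 - 7) = -2580 + 30 = -2550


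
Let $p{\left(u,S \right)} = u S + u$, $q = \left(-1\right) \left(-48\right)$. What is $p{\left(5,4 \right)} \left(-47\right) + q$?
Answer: $-1127$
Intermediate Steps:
$q = 48$
$p{\left(u,S \right)} = u + S u$ ($p{\left(u,S \right)} = S u + u = u + S u$)
$p{\left(5,4 \right)} \left(-47\right) + q = 5 \left(1 + 4\right) \left(-47\right) + 48 = 5 \cdot 5 \left(-47\right) + 48 = 25 \left(-47\right) + 48 = -1175 + 48 = -1127$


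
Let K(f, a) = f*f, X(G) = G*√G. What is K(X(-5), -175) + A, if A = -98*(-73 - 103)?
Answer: 17123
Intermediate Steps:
X(G) = G^(3/2)
K(f, a) = f²
A = 17248 (A = -98*(-176) = 17248)
K(X(-5), -175) + A = ((-5)^(3/2))² + 17248 = (-5*I*√5)² + 17248 = -125 + 17248 = 17123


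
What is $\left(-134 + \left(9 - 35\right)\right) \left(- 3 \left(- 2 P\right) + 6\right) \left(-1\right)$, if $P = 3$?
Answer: $3840$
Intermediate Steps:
$\left(-134 + \left(9 - 35\right)\right) \left(- 3 \left(- 2 P\right) + 6\right) \left(-1\right) = \left(-134 + \left(9 - 35\right)\right) \left(- 3 \left(\left(-2\right) 3\right) + 6\right) \left(-1\right) = \left(-134 + \left(9 - 35\right)\right) \left(\left(-3\right) \left(-6\right) + 6\right) \left(-1\right) = \left(-134 - 26\right) \left(18 + 6\right) \left(-1\right) = - 160 \cdot 24 \left(-1\right) = \left(-160\right) \left(-24\right) = 3840$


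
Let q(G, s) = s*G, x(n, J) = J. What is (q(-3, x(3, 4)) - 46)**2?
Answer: 3364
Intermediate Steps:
q(G, s) = G*s
(q(-3, x(3, 4)) - 46)**2 = (-3*4 - 46)**2 = (-12 - 46)**2 = (-58)**2 = 3364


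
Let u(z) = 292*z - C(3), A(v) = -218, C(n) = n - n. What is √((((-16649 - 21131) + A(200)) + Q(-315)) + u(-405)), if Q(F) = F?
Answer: 9*I*√1933 ≈ 395.69*I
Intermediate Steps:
C(n) = 0
u(z) = 292*z (u(z) = 292*z - 1*0 = 292*z + 0 = 292*z)
√((((-16649 - 21131) + A(200)) + Q(-315)) + u(-405)) = √((((-16649 - 21131) - 218) - 315) + 292*(-405)) = √(((-37780 - 218) - 315) - 118260) = √((-37998 - 315) - 118260) = √(-38313 - 118260) = √(-156573) = 9*I*√1933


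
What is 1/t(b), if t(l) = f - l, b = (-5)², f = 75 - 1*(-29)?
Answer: 1/79 ≈ 0.012658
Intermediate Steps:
f = 104 (f = 75 + 29 = 104)
b = 25
t(l) = 104 - l
1/t(b) = 1/(104 - 1*25) = 1/(104 - 25) = 1/79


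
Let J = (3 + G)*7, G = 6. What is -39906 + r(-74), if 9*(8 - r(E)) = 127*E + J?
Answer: -349747/9 ≈ -38861.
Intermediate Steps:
J = 63 (J = (3 + 6)*7 = 9*7 = 63)
r(E) = 1 - 127*E/9 (r(E) = 8 - (127*E + 63)/9 = 8 - (63 + 127*E)/9 = 8 + (-7 - 127*E/9) = 1 - 127*E/9)
-39906 + r(-74) = -39906 + (1 - 127/9*(-74)) = -39906 + (1 + 9398/9) = -39906 + 9407/9 = -349747/9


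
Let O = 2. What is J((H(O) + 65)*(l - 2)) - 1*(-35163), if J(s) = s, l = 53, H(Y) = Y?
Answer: 38580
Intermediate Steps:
J((H(O) + 65)*(l - 2)) - 1*(-35163) = (2 + 65)*(53 - 2) - 1*(-35163) = 67*51 + 35163 = 3417 + 35163 = 38580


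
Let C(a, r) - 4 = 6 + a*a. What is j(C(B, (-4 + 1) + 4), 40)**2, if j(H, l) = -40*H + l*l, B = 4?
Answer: 313600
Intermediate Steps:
C(a, r) = 10 + a**2 (C(a, r) = 4 + (6 + a*a) = 4 + (6 + a**2) = 10 + a**2)
j(H, l) = l**2 - 40*H (j(H, l) = -40*H + l**2 = l**2 - 40*H)
j(C(B, (-4 + 1) + 4), 40)**2 = (40**2 - 40*(10 + 4**2))**2 = (1600 - 40*(10 + 16))**2 = (1600 - 40*26)**2 = (1600 - 1040)**2 = 560**2 = 313600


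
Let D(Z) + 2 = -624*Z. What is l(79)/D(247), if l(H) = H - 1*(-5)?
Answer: -42/77065 ≈ -0.00054499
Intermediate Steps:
D(Z) = -2 - 624*Z
l(H) = 5 + H (l(H) = H + 5 = 5 + H)
l(79)/D(247) = (5 + 79)/(-2 - 624*247) = 84/(-2 - 154128) = 84/(-154130) = 84*(-1/154130) = -42/77065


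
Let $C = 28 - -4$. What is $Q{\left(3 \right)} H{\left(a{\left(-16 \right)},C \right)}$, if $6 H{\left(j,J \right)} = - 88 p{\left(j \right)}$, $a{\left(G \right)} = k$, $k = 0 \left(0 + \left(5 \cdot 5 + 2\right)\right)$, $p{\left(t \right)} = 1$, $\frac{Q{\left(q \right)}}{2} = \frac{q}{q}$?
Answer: $- \frac{88}{3} \approx -29.333$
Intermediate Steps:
$Q{\left(q \right)} = 2$ ($Q{\left(q \right)} = 2 \frac{q}{q} = 2 \cdot 1 = 2$)
$C = 32$ ($C = 28 + 4 = 32$)
$k = 0$ ($k = 0 \left(0 + \left(25 + 2\right)\right) = 0 \left(0 + 27\right) = 0 \cdot 27 = 0$)
$a{\left(G \right)} = 0$
$H{\left(j,J \right)} = - \frac{44}{3}$ ($H{\left(j,J \right)} = \frac{\left(-88\right) 1}{6} = \frac{1}{6} \left(-88\right) = - \frac{44}{3}$)
$Q{\left(3 \right)} H{\left(a{\left(-16 \right)},C \right)} = 2 \left(- \frac{44}{3}\right) = - \frac{88}{3}$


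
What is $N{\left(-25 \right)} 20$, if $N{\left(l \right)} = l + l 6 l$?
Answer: $74500$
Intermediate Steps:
$N{\left(l \right)} = l + 6 l^{2}$
$N{\left(-25 \right)} 20 = - 25 \left(1 + 6 \left(-25\right)\right) 20 = - 25 \left(1 - 150\right) 20 = \left(-25\right) \left(-149\right) 20 = 3725 \cdot 20 = 74500$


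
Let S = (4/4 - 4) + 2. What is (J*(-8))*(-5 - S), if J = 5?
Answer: 160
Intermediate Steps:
S = -1 (S = (4*(¼) - 4) + 2 = (1 - 4) + 2 = -3 + 2 = -1)
(J*(-8))*(-5 - S) = (5*(-8))*(-5 - 1*(-1)) = -40*(-5 + 1) = -40*(-4) = 160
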